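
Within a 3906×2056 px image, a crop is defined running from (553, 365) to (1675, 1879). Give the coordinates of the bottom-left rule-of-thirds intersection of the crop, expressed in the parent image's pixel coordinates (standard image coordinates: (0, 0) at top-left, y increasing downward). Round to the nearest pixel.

Crop width = 1675 − 553 = 1122 px; one third is 374.00 px.
Crop height = 1879 − 365 = 1514 px; one third is 504.67 px.
The bottom-left point is one-third across and two-thirds down within the crop:
x = 553 + 1 × 374.00 ≈ 927; y = 365 + 2 × 504.67 ≈ 1374.

(927, 1374)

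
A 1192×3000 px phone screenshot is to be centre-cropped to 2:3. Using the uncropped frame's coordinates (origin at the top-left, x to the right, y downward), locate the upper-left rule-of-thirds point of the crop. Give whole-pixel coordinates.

1192/3000 < 2/3, so the 2:3 crop keeps the full width 1192 and trims height to 1192 × 3/2 = 1788.00 px.
Top offset = (3000 − 1788.00)/2 = 606.00 px; left offset = 0.
Upper-left is one-third across and one-third down within the crop:
x = 0.00 + 1 × 1192.00/3 ≈ 397; y = 606.00 + 1 × 1788.00/3 ≈ 1202.

x = 397 px, y = 1202 px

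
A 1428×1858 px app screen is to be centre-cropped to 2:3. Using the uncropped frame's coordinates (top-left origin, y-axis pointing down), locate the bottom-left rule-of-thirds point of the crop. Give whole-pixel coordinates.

1428/1858 > 2/3, so the 2:3 crop keeps the full height 1858 and trims width to 1858 × 2/3 = 1238.67 px.
Left offset = (1428 − 1238.67)/2 = 94.67 px; top offset = 0.
Bottom-left is one-third across and two-thirds down within the crop:
x = 94.67 + 1 × 1238.67/3 ≈ 508; y = 0.00 + 2 × 1858.00/3 ≈ 1239.

(508, 1239)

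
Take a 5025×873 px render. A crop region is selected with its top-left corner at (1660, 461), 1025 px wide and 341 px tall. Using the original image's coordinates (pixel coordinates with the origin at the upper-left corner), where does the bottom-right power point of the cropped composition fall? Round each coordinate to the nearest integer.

(2343, 688)

One third of the crop width 1025 is 341.67 px.
One third of the crop height 341 is 113.67 px.
The bottom-right point is two-thirds across and two-thirds down within the crop:
x = 1660 + 2 × 341.67 ≈ 2343; y = 461 + 2 × 113.67 ≈ 688.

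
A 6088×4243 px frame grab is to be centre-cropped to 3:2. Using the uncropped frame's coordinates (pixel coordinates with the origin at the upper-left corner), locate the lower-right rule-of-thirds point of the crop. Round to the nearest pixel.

6088/4243 < 3/2, so the 3:2 crop keeps the full width 6088 and trims height to 6088 × 2/3 = 4058.67 px.
Top offset = (4243 − 4058.67)/2 = 92.17 px; left offset = 0.
Lower-right is two-thirds across and two-thirds down within the crop:
x = 0.00 + 2 × 6088.00/3 ≈ 4059; y = 92.17 + 2 × 4058.67/3 ≈ 2798.

(4059, 2798)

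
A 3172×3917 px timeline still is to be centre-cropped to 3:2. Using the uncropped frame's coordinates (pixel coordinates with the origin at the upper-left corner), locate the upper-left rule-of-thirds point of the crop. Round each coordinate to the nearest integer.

3172/3917 < 3/2, so the 3:2 crop keeps the full width 3172 and trims height to 3172 × 2/3 = 2114.67 px.
Top offset = (3917 − 2114.67)/2 = 901.17 px; left offset = 0.
Upper-left is one-third across and one-third down within the crop:
x = 0.00 + 1 × 3172.00/3 ≈ 1057; y = 901.17 + 1 × 2114.67/3 ≈ 1606.

(1057, 1606)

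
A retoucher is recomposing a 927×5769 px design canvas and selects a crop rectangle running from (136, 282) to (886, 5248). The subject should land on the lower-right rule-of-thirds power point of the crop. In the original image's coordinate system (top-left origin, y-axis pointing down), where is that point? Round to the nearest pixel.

x = 636 px, y = 3593 px

Crop width = 886 − 136 = 750 px; one third is 250.00 px.
Crop height = 5248 − 282 = 4966 px; one third is 1655.33 px.
The lower-right point is two-thirds across and two-thirds down within the crop:
x = 136 + 2 × 250.00 ≈ 636; y = 282 + 2 × 1655.33 ≈ 3593.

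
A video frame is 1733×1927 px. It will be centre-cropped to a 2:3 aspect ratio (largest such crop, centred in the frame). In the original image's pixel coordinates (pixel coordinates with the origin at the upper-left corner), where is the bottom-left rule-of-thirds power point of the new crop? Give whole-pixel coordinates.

1733/1927 > 2/3, so the 2:3 crop keeps the full height 1927 and trims width to 1927 × 2/3 = 1284.67 px.
Left offset = (1733 − 1284.67)/2 = 224.17 px; top offset = 0.
Bottom-left is one-third across and two-thirds down within the crop:
x = 224.17 + 1 × 1284.67/3 ≈ 652; y = 0.00 + 2 × 1927.00/3 ≈ 1285.

x = 652 px, y = 1285 px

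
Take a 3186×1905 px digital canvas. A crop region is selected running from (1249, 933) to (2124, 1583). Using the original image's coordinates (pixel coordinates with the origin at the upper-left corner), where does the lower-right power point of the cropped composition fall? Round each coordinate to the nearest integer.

(1832, 1366)

Crop width = 2124 − 1249 = 875 px; one third is 291.67 px.
Crop height = 1583 − 933 = 650 px; one third is 216.67 px.
The lower-right point is two-thirds across and two-thirds down within the crop:
x = 1249 + 2 × 291.67 ≈ 1832; y = 933 + 2 × 216.67 ≈ 1366.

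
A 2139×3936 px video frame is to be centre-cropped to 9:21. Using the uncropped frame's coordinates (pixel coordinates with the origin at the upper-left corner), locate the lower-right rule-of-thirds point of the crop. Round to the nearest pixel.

2139/3936 > 9/21, so the 9:21 crop keeps the full height 3936 and trims width to 3936 × 9/21 = 1686.86 px.
Left offset = (2139 − 1686.86)/2 = 226.07 px; top offset = 0.
Lower-right is two-thirds across and two-thirds down within the crop:
x = 226.07 + 2 × 1686.86/3 ≈ 1351; y = 0.00 + 2 × 3936.00/3 ≈ 2624.

(1351, 2624)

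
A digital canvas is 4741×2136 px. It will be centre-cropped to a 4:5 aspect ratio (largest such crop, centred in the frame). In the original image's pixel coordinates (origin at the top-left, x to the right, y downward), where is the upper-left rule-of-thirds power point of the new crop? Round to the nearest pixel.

x = 2086 px, y = 712 px

4741/2136 > 4/5, so the 4:5 crop keeps the full height 2136 and trims width to 2136 × 4/5 = 1708.80 px.
Left offset = (4741 − 1708.80)/2 = 1516.10 px; top offset = 0.
Upper-left is one-third across and one-third down within the crop:
x = 1516.10 + 1 × 1708.80/3 ≈ 2086; y = 0.00 + 1 × 2136.00/3 ≈ 712.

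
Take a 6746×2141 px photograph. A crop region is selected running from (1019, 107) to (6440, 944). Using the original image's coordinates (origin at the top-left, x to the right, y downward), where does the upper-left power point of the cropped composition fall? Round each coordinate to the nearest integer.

(2826, 386)

Crop width = 6440 − 1019 = 5421 px; one third is 1807.00 px.
Crop height = 944 − 107 = 837 px; one third is 279.00 px.
The upper-left point is one-third across and one-third down within the crop:
x = 1019 + 1 × 1807.00 ≈ 2826; y = 107 + 1 × 279.00 ≈ 386.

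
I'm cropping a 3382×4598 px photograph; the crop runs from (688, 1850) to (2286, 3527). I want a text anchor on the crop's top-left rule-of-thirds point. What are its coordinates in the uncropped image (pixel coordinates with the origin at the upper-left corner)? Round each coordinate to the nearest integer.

Crop width = 2286 − 688 = 1598 px; one third is 532.67 px.
Crop height = 3527 − 1850 = 1677 px; one third is 559.00 px.
The top-left point is one-third across and one-third down within the crop:
x = 688 + 1 × 532.67 ≈ 1221; y = 1850 + 1 × 559.00 ≈ 2409.

x = 1221 px, y = 2409 px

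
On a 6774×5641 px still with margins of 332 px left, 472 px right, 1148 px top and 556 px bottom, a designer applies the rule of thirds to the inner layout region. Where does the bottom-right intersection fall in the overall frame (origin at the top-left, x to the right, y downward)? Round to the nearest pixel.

Content width = 6774 − 332 − 472 = 5970 px; content height = 5641 − 1148 − 556 = 3937 px.
Bottom-right is two-thirds across and two-thirds down within the inner layout region.
x = 332 + 2 × 5970/3 = 332 + 3980.00 ≈ 4312
y = 1148 + 2 × 3937/3 = 1148 + 2624.67 ≈ 3773

(4312, 3773)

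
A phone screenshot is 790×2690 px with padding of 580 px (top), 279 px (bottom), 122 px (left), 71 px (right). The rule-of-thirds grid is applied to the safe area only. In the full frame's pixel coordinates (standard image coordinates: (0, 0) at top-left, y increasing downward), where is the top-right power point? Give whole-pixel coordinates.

(520, 1190)

Content width = 790 − 122 − 71 = 597 px; content height = 2690 − 580 − 279 = 1831 px.
Top-right is two-thirds across and one-third down within the safe area.
x = 122 + 2 × 597/3 = 122 + 398.00 ≈ 520
y = 580 + 1 × 1831/3 = 580 + 610.33 ≈ 1190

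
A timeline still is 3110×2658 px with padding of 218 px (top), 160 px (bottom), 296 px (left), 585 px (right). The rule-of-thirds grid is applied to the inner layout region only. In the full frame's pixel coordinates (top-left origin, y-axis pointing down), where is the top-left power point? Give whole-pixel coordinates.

Content width = 3110 − 296 − 585 = 2229 px; content height = 2658 − 218 − 160 = 2280 px.
Top-left is one-third across and one-third down within the inner layout region.
x = 296 + 1 × 2229/3 = 296 + 743.00 ≈ 1039
y = 218 + 1 × 2280/3 = 218 + 760.00 ≈ 978

(1039, 978)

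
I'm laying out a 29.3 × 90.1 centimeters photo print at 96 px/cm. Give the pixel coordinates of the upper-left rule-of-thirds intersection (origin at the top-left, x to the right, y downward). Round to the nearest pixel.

In pixels the canvas is 29.3 × 96 = 2812.8 wide and 90.1 × 96 = 8649.6 tall.
The upper-left point is one-third across and one-third down:
x = 1 × 2812.8/3 ≈ 938; y = 1 × 8649.6/3 ≈ 2883.

(938, 2883)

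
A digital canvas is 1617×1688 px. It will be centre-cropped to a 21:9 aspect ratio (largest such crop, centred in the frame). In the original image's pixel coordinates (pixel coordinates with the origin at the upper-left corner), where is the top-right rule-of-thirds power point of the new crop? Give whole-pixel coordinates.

1617/1688 < 21/9, so the 21:9 crop keeps the full width 1617 and trims height to 1617 × 9/21 = 693.00 px.
Top offset = (1688 − 693.00)/2 = 497.50 px; left offset = 0.
Top-right is two-thirds across and one-third down within the crop:
x = 0.00 + 2 × 1617.00/3 ≈ 1078; y = 497.50 + 1 × 693.00/3 ≈ 729.

x = 1078 px, y = 729 px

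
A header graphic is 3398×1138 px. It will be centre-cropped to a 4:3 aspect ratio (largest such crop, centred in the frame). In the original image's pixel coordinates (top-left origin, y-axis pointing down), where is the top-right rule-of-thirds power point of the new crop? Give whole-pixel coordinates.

(1952, 379)

3398/1138 > 4/3, so the 4:3 crop keeps the full height 1138 and trims width to 1138 × 4/3 = 1517.33 px.
Left offset = (3398 − 1517.33)/2 = 940.33 px; top offset = 0.
Top-right is two-thirds across and one-third down within the crop:
x = 940.33 + 2 × 1517.33/3 ≈ 1952; y = 0.00 + 1 × 1138.00/3 ≈ 379.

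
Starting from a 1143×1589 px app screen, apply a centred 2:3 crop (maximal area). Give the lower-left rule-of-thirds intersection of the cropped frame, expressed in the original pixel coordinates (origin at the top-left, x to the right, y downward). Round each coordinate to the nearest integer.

1143/1589 > 2/3, so the 2:3 crop keeps the full height 1589 and trims width to 1589 × 2/3 = 1059.33 px.
Left offset = (1143 − 1059.33)/2 = 41.83 px; top offset = 0.
Lower-left is one-third across and two-thirds down within the crop:
x = 41.83 + 1 × 1059.33/3 ≈ 395; y = 0.00 + 2 × 1589.00/3 ≈ 1059.

x = 395 px, y = 1059 px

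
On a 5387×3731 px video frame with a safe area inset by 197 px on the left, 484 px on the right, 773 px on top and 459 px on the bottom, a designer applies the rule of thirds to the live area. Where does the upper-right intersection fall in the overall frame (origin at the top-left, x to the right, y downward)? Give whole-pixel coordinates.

Content width = 5387 − 197 − 484 = 4706 px; content height = 3731 − 773 − 459 = 2499 px.
Upper-right is two-thirds across and one-third down within the live area.
x = 197 + 2 × 4706/3 = 197 + 3137.33 ≈ 3334
y = 773 + 1 × 2499/3 = 773 + 833.00 ≈ 1606

x = 3334 px, y = 1606 px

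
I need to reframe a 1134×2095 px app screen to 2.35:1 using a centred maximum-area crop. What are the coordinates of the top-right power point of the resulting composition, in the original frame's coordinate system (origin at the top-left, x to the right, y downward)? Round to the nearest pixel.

x = 756 px, y = 967 px

1134/2095 < 2.35/1, so the 2.35:1 crop keeps the full width 1134 and trims height to 1134 × 1/2.35 = 482.55 px.
Top offset = (2095 − 482.55)/2 = 806.22 px; left offset = 0.
Top-right is two-thirds across and one-third down within the crop:
x = 0.00 + 2 × 1134.00/3 ≈ 756; y = 806.22 + 1 × 482.55/3 ≈ 967.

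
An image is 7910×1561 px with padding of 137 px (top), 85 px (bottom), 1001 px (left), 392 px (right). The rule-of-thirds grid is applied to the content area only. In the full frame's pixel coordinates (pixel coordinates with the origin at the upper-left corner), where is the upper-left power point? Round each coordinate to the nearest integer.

Content width = 7910 − 1001 − 392 = 6517 px; content height = 1561 − 137 − 85 = 1339 px.
Upper-left is one-third across and one-third down within the content area.
x = 1001 + 1 × 6517/3 = 1001 + 2172.33 ≈ 3173
y = 137 + 1 × 1339/3 = 137 + 446.33 ≈ 583

(3173, 583)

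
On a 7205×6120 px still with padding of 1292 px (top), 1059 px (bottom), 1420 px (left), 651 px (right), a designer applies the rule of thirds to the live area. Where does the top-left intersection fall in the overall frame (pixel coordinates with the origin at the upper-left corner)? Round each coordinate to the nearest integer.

Content width = 7205 − 1420 − 651 = 5134 px; content height = 6120 − 1292 − 1059 = 3769 px.
Top-left is one-third across and one-third down within the live area.
x = 1420 + 1 × 5134/3 = 1420 + 1711.33 ≈ 3131
y = 1292 + 1 × 3769/3 = 1292 + 1256.33 ≈ 2548

x = 3131 px, y = 2548 px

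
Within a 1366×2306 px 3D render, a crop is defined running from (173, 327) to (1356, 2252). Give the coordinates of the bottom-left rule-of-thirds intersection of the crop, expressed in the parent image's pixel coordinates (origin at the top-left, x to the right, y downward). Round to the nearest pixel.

(567, 1610)

Crop width = 1356 − 173 = 1183 px; one third is 394.33 px.
Crop height = 2252 − 327 = 1925 px; one third is 641.67 px.
The bottom-left point is one-third across and two-thirds down within the crop:
x = 173 + 1 × 394.33 ≈ 567; y = 327 + 2 × 641.67 ≈ 1610.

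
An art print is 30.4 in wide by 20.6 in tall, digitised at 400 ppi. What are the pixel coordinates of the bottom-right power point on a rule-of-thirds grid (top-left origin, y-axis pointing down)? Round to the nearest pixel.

In pixels the canvas is 30.4 × 400 = 12160 wide and 20.6 × 400 = 8240 tall.
The bottom-right point is two-thirds across and two-thirds down:
x = 2 × 12160/3 ≈ 8107; y = 2 × 8240/3 ≈ 5493.

x = 8107 px, y = 5493 px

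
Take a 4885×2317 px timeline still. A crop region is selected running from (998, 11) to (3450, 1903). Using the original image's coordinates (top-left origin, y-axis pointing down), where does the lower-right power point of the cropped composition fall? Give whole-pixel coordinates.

Crop width = 3450 − 998 = 2452 px; one third is 817.33 px.
Crop height = 1903 − 11 = 1892 px; one third is 630.67 px.
The lower-right point is two-thirds across and two-thirds down within the crop:
x = 998 + 2 × 817.33 ≈ 2633; y = 11 + 2 × 630.67 ≈ 1272.

(2633, 1272)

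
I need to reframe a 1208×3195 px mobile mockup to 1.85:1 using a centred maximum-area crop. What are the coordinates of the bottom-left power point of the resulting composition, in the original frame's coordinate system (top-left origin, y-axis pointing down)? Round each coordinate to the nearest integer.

x = 403 px, y = 1706 px

1208/3195 < 1.85/1, so the 1.85:1 crop keeps the full width 1208 and trims height to 1208 × 1/1.85 = 652.97 px.
Top offset = (3195 − 652.97)/2 = 1271.01 px; left offset = 0.
Bottom-left is one-third across and two-thirds down within the crop:
x = 0.00 + 1 × 1208.00/3 ≈ 403; y = 1271.01 + 2 × 652.97/3 ≈ 1706.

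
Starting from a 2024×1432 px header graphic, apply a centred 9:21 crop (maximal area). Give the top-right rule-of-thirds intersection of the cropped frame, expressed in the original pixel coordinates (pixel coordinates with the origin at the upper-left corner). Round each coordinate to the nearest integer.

2024/1432 > 9/21, so the 9:21 crop keeps the full height 1432 and trims width to 1432 × 9/21 = 613.71 px.
Left offset = (2024 − 613.71)/2 = 705.14 px; top offset = 0.
Top-right is two-thirds across and one-third down within the crop:
x = 705.14 + 2 × 613.71/3 ≈ 1114; y = 0.00 + 1 × 1432.00/3 ≈ 477.

(1114, 477)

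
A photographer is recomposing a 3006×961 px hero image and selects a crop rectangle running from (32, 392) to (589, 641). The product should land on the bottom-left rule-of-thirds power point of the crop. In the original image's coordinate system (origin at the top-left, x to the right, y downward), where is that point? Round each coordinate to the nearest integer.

Crop width = 589 − 32 = 557 px; one third is 185.67 px.
Crop height = 641 − 392 = 249 px; one third is 83.00 px.
The bottom-left point is one-third across and two-thirds down within the crop:
x = 32 + 1 × 185.67 ≈ 218; y = 392 + 2 × 83.00 ≈ 558.

(218, 558)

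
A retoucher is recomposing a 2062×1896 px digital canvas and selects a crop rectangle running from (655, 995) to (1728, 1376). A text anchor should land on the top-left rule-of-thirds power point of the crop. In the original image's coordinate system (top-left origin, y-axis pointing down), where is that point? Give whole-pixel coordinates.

Crop width = 1728 − 655 = 1073 px; one third is 357.67 px.
Crop height = 1376 − 995 = 381 px; one third is 127.00 px.
The top-left point is one-third across and one-third down within the crop:
x = 655 + 1 × 357.67 ≈ 1013; y = 995 + 1 × 127.00 ≈ 1122.

x = 1013 px, y = 1122 px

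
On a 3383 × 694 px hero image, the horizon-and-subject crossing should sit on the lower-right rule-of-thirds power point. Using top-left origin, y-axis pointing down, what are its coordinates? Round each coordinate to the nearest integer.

(2255, 463)

The lower-right point sits two-thirds of the way across and two-thirds of the way down.
x = 2 × 3383/3 ≈ 2255; y = 2 × 694/3 ≈ 463.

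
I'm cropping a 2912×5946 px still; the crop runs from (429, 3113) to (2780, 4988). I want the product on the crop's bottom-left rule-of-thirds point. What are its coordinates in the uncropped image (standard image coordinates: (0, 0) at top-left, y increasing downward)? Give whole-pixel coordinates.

x = 1213 px, y = 4363 px

Crop width = 2780 − 429 = 2351 px; one third is 783.67 px.
Crop height = 4988 − 3113 = 1875 px; one third is 625.00 px.
The bottom-left point is one-third across and two-thirds down within the crop:
x = 429 + 1 × 783.67 ≈ 1213; y = 3113 + 2 × 625.00 ≈ 4363.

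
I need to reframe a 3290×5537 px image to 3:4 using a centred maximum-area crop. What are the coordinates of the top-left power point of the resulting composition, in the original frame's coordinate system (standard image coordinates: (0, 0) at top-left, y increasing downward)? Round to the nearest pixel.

x = 1097 px, y = 2037 px

3290/5537 < 3/4, so the 3:4 crop keeps the full width 3290 and trims height to 3290 × 4/3 = 4386.67 px.
Top offset = (5537 − 4386.67)/2 = 575.17 px; left offset = 0.
Top-left is one-third across and one-third down within the crop:
x = 0.00 + 1 × 3290.00/3 ≈ 1097; y = 575.17 + 1 × 4386.67/3 ≈ 2037.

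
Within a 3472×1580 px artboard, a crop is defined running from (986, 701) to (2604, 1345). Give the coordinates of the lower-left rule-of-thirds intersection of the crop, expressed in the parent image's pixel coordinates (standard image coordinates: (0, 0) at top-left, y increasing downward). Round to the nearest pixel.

Crop width = 2604 − 986 = 1618 px; one third is 539.33 px.
Crop height = 1345 − 701 = 644 px; one third is 214.67 px.
The lower-left point is one-third across and two-thirds down within the crop:
x = 986 + 1 × 539.33 ≈ 1525; y = 701 + 2 × 214.67 ≈ 1130.

x = 1525 px, y = 1130 px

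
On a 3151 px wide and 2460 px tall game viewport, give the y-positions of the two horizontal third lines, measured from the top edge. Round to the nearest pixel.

820 px and 1640 px

2460 / 3 = 820, so the horizontal lines sit at one and two thirds of 2460.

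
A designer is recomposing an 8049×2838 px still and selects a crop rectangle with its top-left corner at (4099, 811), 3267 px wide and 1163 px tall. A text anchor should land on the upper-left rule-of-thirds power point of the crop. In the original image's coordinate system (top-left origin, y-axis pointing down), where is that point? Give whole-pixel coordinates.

(5188, 1199)

One third of the crop width 3267 is 1089.00 px.
One third of the crop height 1163 is 387.67 px.
The upper-left point is one-third across and one-third down within the crop:
x = 4099 + 1 × 1089.00 ≈ 5188; y = 811 + 1 × 387.67 ≈ 1199.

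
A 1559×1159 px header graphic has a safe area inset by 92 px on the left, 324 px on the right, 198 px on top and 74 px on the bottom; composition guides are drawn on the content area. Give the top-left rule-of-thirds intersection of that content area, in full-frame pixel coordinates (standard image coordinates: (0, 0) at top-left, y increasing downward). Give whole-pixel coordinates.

x = 473 px, y = 494 px

Content width = 1559 − 92 − 324 = 1143 px; content height = 1159 − 198 − 74 = 887 px.
Top-left is one-third across and one-third down within the content area.
x = 92 + 1 × 1143/3 = 92 + 381.00 ≈ 473
y = 198 + 1 × 887/3 = 198 + 295.67 ≈ 494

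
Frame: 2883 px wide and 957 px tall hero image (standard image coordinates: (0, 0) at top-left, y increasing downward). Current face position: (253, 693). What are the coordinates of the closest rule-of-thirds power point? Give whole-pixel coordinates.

Third lines: x ∈ {961, 1922}, y ∈ {319, 638}.
253 is closer to x = 961; 693 is closer to y = 638.
So the nearest intersection is the lower-left power point.

x = 961 px, y = 638 px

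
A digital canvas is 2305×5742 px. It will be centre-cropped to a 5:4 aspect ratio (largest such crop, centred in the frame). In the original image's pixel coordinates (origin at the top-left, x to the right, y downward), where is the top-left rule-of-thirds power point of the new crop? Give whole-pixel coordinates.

2305/5742 < 5/4, so the 5:4 crop keeps the full width 2305 and trims height to 2305 × 4/5 = 1844.00 px.
Top offset = (5742 − 1844.00)/2 = 1949.00 px; left offset = 0.
Top-left is one-third across and one-third down within the crop:
x = 0.00 + 1 × 2305.00/3 ≈ 768; y = 1949.00 + 1 × 1844.00/3 ≈ 2564.

(768, 2564)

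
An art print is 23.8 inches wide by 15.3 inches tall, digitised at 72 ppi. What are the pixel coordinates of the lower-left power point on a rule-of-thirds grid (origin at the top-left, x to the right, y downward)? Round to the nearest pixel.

In pixels the canvas is 23.8 × 72 = 1713.6 wide and 15.3 × 72 = 1101.6 tall.
The lower-left point is one-third across and two-thirds down:
x = 1 × 1713.6/3 ≈ 571; y = 2 × 1101.6/3 ≈ 734.

x = 571 px, y = 734 px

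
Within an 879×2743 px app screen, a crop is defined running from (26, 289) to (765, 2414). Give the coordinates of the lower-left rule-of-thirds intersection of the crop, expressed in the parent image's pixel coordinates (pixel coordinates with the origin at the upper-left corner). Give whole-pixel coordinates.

Crop width = 765 − 26 = 739 px; one third is 246.33 px.
Crop height = 2414 − 289 = 2125 px; one third is 708.33 px.
The lower-left point is one-third across and two-thirds down within the crop:
x = 26 + 1 × 246.33 ≈ 272; y = 289 + 2 × 708.33 ≈ 1706.

(272, 1706)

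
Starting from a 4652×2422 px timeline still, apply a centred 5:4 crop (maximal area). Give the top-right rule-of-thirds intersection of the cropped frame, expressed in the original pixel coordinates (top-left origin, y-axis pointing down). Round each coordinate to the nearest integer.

4652/2422 > 5/4, so the 5:4 crop keeps the full height 2422 and trims width to 2422 × 5/4 = 3027.50 px.
Left offset = (4652 − 3027.50)/2 = 812.25 px; top offset = 0.
Top-right is two-thirds across and one-third down within the crop:
x = 812.25 + 2 × 3027.50/3 ≈ 2831; y = 0.00 + 1 × 2422.00/3 ≈ 807.

(2831, 807)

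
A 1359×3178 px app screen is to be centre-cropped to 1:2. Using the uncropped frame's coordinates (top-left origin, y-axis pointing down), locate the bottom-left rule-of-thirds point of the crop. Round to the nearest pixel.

1359/3178 < 1/2, so the 1:2 crop keeps the full width 1359 and trims height to 1359 × 2/1 = 2718.00 px.
Top offset = (3178 − 2718.00)/2 = 230.00 px; left offset = 0.
Bottom-left is one-third across and two-thirds down within the crop:
x = 0.00 + 1 × 1359.00/3 ≈ 453; y = 230.00 + 2 × 2718.00/3 ≈ 2042.

x = 453 px, y = 2042 px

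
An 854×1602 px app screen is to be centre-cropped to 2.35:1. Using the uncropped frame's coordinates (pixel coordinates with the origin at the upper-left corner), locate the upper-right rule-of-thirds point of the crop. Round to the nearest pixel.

x = 569 px, y = 740 px

854/1602 < 2.35/1, so the 2.35:1 crop keeps the full width 854 and trims height to 854 × 1/2.35 = 363.40 px.
Top offset = (1602 − 363.40)/2 = 619.30 px; left offset = 0.
Upper-right is two-thirds across and one-third down within the crop:
x = 0.00 + 2 × 854.00/3 ≈ 569; y = 619.30 + 1 × 363.40/3 ≈ 740.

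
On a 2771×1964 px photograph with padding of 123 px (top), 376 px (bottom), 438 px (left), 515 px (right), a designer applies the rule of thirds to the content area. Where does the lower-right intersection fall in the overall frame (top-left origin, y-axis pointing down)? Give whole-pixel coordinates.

Content width = 2771 − 438 − 515 = 1818 px; content height = 1964 − 123 − 376 = 1465 px.
Lower-right is two-thirds across and two-thirds down within the content area.
x = 438 + 2 × 1818/3 = 438 + 1212.00 ≈ 1650
y = 123 + 2 × 1465/3 = 123 + 976.67 ≈ 1100

(1650, 1100)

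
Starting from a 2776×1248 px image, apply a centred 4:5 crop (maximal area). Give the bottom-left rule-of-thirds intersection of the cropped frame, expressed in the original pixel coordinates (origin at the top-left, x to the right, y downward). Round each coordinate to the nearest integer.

x = 1222 px, y = 832 px

2776/1248 > 4/5, so the 4:5 crop keeps the full height 1248 and trims width to 1248 × 4/5 = 998.40 px.
Left offset = (2776 − 998.40)/2 = 888.80 px; top offset = 0.
Bottom-left is one-third across and two-thirds down within the crop:
x = 888.80 + 1 × 998.40/3 ≈ 1222; y = 0.00 + 2 × 1248.00/3 ≈ 832.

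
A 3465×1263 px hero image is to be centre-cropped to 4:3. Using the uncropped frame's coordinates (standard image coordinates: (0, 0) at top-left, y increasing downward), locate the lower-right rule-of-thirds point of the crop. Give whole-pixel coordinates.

(2013, 842)

3465/1263 > 4/3, so the 4:3 crop keeps the full height 1263 and trims width to 1263 × 4/3 = 1684.00 px.
Left offset = (3465 − 1684.00)/2 = 890.50 px; top offset = 0.
Lower-right is two-thirds across and two-thirds down within the crop:
x = 890.50 + 2 × 1684.00/3 ≈ 2013; y = 0.00 + 2 × 1263.00/3 ≈ 842.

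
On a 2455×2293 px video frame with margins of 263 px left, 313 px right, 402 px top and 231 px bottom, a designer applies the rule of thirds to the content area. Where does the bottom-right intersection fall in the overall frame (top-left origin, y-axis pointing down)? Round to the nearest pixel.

Content width = 2455 − 263 − 313 = 1879 px; content height = 2293 − 402 − 231 = 1660 px.
Bottom-right is two-thirds across and two-thirds down within the content area.
x = 263 + 2 × 1879/3 = 263 + 1252.67 ≈ 1516
y = 402 + 2 × 1660/3 = 402 + 1106.67 ≈ 1509

(1516, 1509)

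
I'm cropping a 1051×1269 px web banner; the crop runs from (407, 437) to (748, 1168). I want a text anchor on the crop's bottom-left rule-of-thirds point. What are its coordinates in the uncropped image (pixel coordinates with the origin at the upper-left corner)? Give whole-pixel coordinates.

Crop width = 748 − 407 = 341 px; one third is 113.67 px.
Crop height = 1168 − 437 = 731 px; one third is 243.67 px.
The bottom-left point is one-third across and two-thirds down within the crop:
x = 407 + 1 × 113.67 ≈ 521; y = 437 + 2 × 243.67 ≈ 924.

(521, 924)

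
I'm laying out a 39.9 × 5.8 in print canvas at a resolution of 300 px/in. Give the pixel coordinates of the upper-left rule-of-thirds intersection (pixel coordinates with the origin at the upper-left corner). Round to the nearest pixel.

(3990, 580)

In pixels the canvas is 39.9 × 300 = 11970 wide and 5.8 × 300 = 1740 tall.
The upper-left point is one-third across and one-third down:
x = 1 × 11970/3 ≈ 3990; y = 1 × 1740/3 ≈ 580.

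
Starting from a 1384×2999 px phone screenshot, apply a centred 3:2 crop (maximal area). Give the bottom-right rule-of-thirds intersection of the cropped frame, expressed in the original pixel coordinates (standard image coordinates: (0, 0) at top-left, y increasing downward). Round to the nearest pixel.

x = 923 px, y = 1653 px

1384/2999 < 3/2, so the 3:2 crop keeps the full width 1384 and trims height to 1384 × 2/3 = 922.67 px.
Top offset = (2999 − 922.67)/2 = 1038.17 px; left offset = 0.
Bottom-right is two-thirds across and two-thirds down within the crop:
x = 0.00 + 2 × 1384.00/3 ≈ 923; y = 1038.17 + 2 × 922.67/3 ≈ 1653.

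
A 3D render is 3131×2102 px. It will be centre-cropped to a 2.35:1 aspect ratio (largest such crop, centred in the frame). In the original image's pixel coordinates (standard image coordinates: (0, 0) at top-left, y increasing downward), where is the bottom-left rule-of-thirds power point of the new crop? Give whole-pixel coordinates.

3131/2102 < 2.35/1, so the 2.35:1 crop keeps the full width 3131 and trims height to 3131 × 1/2.35 = 1332.34 px.
Top offset = (2102 − 1332.34)/2 = 384.83 px; left offset = 0.
Bottom-left is one-third across and two-thirds down within the crop:
x = 0.00 + 1 × 3131.00/3 ≈ 1044; y = 384.83 + 2 × 1332.34/3 ≈ 1273.

(1044, 1273)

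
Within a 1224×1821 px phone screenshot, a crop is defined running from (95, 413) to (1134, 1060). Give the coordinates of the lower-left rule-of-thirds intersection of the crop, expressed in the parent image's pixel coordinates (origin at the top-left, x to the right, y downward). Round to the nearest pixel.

Crop width = 1134 − 95 = 1039 px; one third is 346.33 px.
Crop height = 1060 − 413 = 647 px; one third is 215.67 px.
The lower-left point is one-third across and two-thirds down within the crop:
x = 95 + 1 × 346.33 ≈ 441; y = 413 + 2 × 215.67 ≈ 844.

(441, 844)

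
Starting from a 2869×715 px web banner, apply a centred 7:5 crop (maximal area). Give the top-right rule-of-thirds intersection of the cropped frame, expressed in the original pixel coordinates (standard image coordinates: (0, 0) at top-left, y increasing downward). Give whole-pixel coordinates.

2869/715 > 7/5, so the 7:5 crop keeps the full height 715 and trims width to 715 × 7/5 = 1001.00 px.
Left offset = (2869 − 1001.00)/2 = 934.00 px; top offset = 0.
Top-right is two-thirds across and one-third down within the crop:
x = 934.00 + 2 × 1001.00/3 ≈ 1601; y = 0.00 + 1 × 715.00/3 ≈ 238.

x = 1601 px, y = 238 px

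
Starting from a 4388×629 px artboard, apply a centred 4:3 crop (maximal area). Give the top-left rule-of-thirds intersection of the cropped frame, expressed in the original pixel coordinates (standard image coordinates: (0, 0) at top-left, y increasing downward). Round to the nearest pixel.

x = 2054 px, y = 210 px

4388/629 > 4/3, so the 4:3 crop keeps the full height 629 and trims width to 629 × 4/3 = 838.67 px.
Left offset = (4388 − 838.67)/2 = 1774.67 px; top offset = 0.
Top-left is one-third across and one-third down within the crop:
x = 1774.67 + 1 × 838.67/3 ≈ 2054; y = 0.00 + 1 × 629.00/3 ≈ 210.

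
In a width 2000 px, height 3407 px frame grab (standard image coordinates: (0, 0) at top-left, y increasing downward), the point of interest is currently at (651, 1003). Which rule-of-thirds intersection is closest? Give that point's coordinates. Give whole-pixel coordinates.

x = 667 px, y = 1136 px

Third lines: x ∈ {667, 1333}, y ∈ {1136, 2271}.
651 is closer to x = 667; 1003 is closer to y = 1136.
So the nearest intersection is the upper-left power point.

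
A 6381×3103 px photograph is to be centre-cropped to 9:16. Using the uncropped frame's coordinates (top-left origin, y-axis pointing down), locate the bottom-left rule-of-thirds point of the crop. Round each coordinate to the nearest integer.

x = 2900 px, y = 2069 px

6381/3103 > 9/16, so the 9:16 crop keeps the full height 3103 and trims width to 3103 × 9/16 = 1745.44 px.
Left offset = (6381 − 1745.44)/2 = 2317.78 px; top offset = 0.
Bottom-left is one-third across and two-thirds down within the crop:
x = 2317.78 + 1 × 1745.44/3 ≈ 2900; y = 0.00 + 2 × 3103.00/3 ≈ 2069.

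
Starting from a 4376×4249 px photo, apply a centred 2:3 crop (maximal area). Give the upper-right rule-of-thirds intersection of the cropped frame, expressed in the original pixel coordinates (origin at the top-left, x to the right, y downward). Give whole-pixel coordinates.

4376/4249 > 2/3, so the 2:3 crop keeps the full height 4249 and trims width to 4249 × 2/3 = 2832.67 px.
Left offset = (4376 − 2832.67)/2 = 771.67 px; top offset = 0.
Upper-right is two-thirds across and one-third down within the crop:
x = 771.67 + 2 × 2832.67/3 ≈ 2660; y = 0.00 + 1 × 4249.00/3 ≈ 1416.

x = 2660 px, y = 1416 px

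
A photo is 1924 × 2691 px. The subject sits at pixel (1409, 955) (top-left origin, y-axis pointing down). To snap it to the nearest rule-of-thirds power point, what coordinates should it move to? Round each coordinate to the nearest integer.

x = 1283 px, y = 897 px

Third lines: x ∈ {641, 1283}, y ∈ {897, 1794}.
1409 is closer to x = 1283; 955 is closer to y = 897.
So the nearest intersection is the upper-right power point.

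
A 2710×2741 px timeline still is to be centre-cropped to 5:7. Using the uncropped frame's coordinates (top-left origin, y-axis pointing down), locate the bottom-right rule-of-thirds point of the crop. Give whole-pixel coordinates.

x = 1681 px, y = 1827 px

2710/2741 > 5/7, so the 5:7 crop keeps the full height 2741 and trims width to 2741 × 5/7 = 1957.86 px.
Left offset = (2710 − 1957.86)/2 = 376.07 px; top offset = 0.
Bottom-right is two-thirds across and two-thirds down within the crop:
x = 376.07 + 2 × 1957.86/3 ≈ 1681; y = 0.00 + 2 × 2741.00/3 ≈ 1827.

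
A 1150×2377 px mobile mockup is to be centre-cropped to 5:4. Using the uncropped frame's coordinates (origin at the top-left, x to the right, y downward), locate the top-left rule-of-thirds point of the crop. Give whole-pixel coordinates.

1150/2377 < 5/4, so the 5:4 crop keeps the full width 1150 and trims height to 1150 × 4/5 = 920.00 px.
Top offset = (2377 − 920.00)/2 = 728.50 px; left offset = 0.
Top-left is one-third across and one-third down within the crop:
x = 0.00 + 1 × 1150.00/3 ≈ 383; y = 728.50 + 1 × 920.00/3 ≈ 1035.

(383, 1035)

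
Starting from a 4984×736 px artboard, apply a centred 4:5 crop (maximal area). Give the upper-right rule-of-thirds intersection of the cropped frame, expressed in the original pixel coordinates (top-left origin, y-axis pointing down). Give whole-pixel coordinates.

4984/736 > 4/5, so the 4:5 crop keeps the full height 736 and trims width to 736 × 4/5 = 588.80 px.
Left offset = (4984 − 588.80)/2 = 2197.60 px; top offset = 0.
Upper-right is two-thirds across and one-third down within the crop:
x = 2197.60 + 2 × 588.80/3 ≈ 2590; y = 0.00 + 1 × 736.00/3 ≈ 245.

x = 2590 px, y = 245 px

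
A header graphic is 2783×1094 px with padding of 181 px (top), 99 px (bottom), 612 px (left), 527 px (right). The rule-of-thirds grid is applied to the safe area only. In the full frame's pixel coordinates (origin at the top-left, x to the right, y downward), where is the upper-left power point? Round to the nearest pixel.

x = 1160 px, y = 452 px

Content width = 2783 − 612 − 527 = 1644 px; content height = 1094 − 181 − 99 = 814 px.
Upper-left is one-third across and one-third down within the safe area.
x = 612 + 1 × 1644/3 = 612 + 548.00 ≈ 1160
y = 181 + 1 × 814/3 = 181 + 271.33 ≈ 452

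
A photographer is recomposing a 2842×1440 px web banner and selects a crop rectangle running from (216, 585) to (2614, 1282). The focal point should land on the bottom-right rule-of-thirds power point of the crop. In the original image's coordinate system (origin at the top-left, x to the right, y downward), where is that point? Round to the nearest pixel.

(1815, 1050)

Crop width = 2614 − 216 = 2398 px; one third is 799.33 px.
Crop height = 1282 − 585 = 697 px; one third is 232.33 px.
The bottom-right point is two-thirds across and two-thirds down within the crop:
x = 216 + 2 × 799.33 ≈ 1815; y = 585 + 2 × 232.33 ≈ 1050.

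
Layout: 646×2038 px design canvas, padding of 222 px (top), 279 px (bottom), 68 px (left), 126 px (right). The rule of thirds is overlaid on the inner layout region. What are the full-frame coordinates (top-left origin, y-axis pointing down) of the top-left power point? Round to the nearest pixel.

Content width = 646 − 68 − 126 = 452 px; content height = 2038 − 222 − 279 = 1537 px.
Top-left is one-third across and one-third down within the inner layout region.
x = 68 + 1 × 452/3 = 68 + 150.67 ≈ 219
y = 222 + 1 × 1537/3 = 222 + 512.33 ≈ 734

x = 219 px, y = 734 px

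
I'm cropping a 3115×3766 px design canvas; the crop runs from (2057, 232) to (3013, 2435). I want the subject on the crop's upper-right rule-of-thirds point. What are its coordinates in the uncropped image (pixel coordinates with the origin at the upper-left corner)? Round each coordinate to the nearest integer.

Crop width = 3013 − 2057 = 956 px; one third is 318.67 px.
Crop height = 2435 − 232 = 2203 px; one third is 734.33 px.
The upper-right point is two-thirds across and one-third down within the crop:
x = 2057 + 2 × 318.67 ≈ 2694; y = 232 + 1 × 734.33 ≈ 966.

(2694, 966)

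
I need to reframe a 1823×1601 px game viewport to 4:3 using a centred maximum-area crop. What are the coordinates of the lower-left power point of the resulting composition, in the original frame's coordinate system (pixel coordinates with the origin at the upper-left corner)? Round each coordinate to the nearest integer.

(608, 1028)

1823/1601 < 4/3, so the 4:3 crop keeps the full width 1823 and trims height to 1823 × 3/4 = 1367.25 px.
Top offset = (1601 − 1367.25)/2 = 116.88 px; left offset = 0.
Lower-left is one-third across and two-thirds down within the crop:
x = 0.00 + 1 × 1823.00/3 ≈ 608; y = 116.88 + 2 × 1367.25/3 ≈ 1028.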